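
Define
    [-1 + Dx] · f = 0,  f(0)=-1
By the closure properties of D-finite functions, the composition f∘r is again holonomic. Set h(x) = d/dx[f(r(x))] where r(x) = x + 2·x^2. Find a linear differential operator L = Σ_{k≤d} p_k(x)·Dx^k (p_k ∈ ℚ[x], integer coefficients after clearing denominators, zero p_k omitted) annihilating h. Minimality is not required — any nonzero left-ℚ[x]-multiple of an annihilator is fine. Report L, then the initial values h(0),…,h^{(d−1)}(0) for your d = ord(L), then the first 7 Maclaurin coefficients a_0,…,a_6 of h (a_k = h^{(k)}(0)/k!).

f: a_k = -1, -1, -1/2, -1/6, -1/24, -1/120, -1/720, …
f∘r: x↦r, Dx↦Dx/r' in L_f ⇒ L₀.
h₀' ⇒ L via d/dx closure of L₀.
L = (5 + 8·x + 16·x^2) + (-1 - 4·x)·Dx  (order 1).
h: a_k = -1, -5, -13/2, -73/6, -281/24, -1741/120, -1697/144, …
ICs: h(0) = -1.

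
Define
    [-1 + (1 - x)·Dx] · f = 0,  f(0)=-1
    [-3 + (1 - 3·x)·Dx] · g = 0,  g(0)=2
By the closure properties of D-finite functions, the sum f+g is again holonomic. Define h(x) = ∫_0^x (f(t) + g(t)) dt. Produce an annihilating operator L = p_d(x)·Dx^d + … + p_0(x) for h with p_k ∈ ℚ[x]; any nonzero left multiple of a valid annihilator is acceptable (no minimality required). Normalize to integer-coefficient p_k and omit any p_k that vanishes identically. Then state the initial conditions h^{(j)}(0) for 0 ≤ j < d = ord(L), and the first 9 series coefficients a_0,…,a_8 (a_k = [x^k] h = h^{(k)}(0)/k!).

L = -6·Dx + (8 - 12·x)·Dx^2 + (-1 + 4·x - 3·x^2)·Dx^3  (order 3).
h: a_k = 0, 1, 5/2, 17/3, 53/4, 161/5, 485/6, 1457/7, 4373/8, …
ICs: h(0) = 0, h′(0) = 1, h′′(0) = 5.

f: a_k = -1, -1, -1, -1, -1, -1, -1, -1, -1, …
g: a_k = 2, 6, 18, 54, 162, 486, 1458, 4374, 13122, …
Weyl lclm of L_f,L_g ⇒ L₀ (ord ≤ 2).
h=∫h₀ ⇒ L = L₀·Dx.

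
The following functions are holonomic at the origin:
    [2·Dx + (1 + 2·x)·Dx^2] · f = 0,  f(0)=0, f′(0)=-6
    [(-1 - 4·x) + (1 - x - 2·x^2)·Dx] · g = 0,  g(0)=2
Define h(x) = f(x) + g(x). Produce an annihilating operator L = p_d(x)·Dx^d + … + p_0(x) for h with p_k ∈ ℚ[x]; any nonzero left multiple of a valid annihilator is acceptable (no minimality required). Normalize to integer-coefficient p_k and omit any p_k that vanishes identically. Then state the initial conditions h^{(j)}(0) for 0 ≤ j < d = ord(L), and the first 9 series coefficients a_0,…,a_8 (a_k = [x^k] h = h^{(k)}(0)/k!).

L = (-54 - 228·x - 432·x^2 - 288·x^3 - 192·x^4)·Dx + (-11 - 124·x - 464·x^2 - 704·x^3 - 592·x^4 - 320·x^5)·Dx^2 + (4 + 19·x + 17·x^2 - 42·x^3 - 116·x^4 - 136·x^5 - 64·x^6)·Dx^3  (order 3).
h: a_k = 2, -4, 12, 2, 34, 114/5, 118, 806/7, 438, …
ICs: h(0) = 2, h′(0) = -4, h′′(0) = 24.

f: a_k = 0, -6, 6, -8, 12, -96/5, 32, -384/7, 96, …
g: a_k = 2, 2, 6, 10, 22, 42, 86, 170, 342, …
h₀=f+g: left-lcm gives L₀, ord ≤ 3.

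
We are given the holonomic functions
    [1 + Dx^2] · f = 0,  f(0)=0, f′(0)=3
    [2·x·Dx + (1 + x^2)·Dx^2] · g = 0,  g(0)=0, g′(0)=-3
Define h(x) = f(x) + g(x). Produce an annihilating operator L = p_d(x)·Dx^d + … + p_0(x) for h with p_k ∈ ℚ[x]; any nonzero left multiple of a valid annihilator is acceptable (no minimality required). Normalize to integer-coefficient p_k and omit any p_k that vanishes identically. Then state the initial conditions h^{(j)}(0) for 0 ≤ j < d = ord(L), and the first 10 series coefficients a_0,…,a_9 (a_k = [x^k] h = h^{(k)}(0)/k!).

f: a_k = 0, 3, 0, -1/2, 0, 1/40, 0, -1/1680, 0, 1/120960, …
g: a_k = 0, -3, 0, 1, 0, -3/5, 0, 3/7, 0, -1/3, …
h₀=f+g: left-lcm gives L₀, ord ≤ 4.
L = (-22·x + 28·x^3 + 2·x^5)·Dx + (-1 + 7·x^2 + 9·x^4 + x^6)·Dx^2 + (-22·x + 28·x^3 + 2·x^5)·Dx^3 + (-1 + 7·x^2 + 9·x^4 + x^6)·Dx^4  (order 4).
h: a_k = 0, 0, 0, 1/2, 0, -23/40, 0, 719/1680, 0, -40319/120960, …
ICs: h(0) = 0, h′(0) = 0, h′′(0) = 0, h′′′(0) = 3.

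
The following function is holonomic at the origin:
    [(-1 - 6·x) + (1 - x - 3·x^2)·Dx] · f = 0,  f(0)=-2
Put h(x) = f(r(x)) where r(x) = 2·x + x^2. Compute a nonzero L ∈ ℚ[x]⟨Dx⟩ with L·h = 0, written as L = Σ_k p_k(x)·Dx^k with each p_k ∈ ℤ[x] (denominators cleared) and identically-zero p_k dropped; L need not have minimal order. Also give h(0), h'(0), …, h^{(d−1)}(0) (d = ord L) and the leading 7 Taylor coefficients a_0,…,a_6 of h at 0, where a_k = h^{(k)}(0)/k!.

f: a_k = -2, -2, -8, -14, -38, -80, -194, …
L₀ from L_f via x↦r, Dx↦r'^{-1}Dx.
L = (2 + 26·x + 36·x^2 + 12·x^3) + (-1 + 2·x + 13·x^2 + 12·x^3 + 3·x^4)·Dx  (order 1).
h: a_k = -2, -4, -34, -144, -784, -3860, -19742, …
ICs: h(0) = -2.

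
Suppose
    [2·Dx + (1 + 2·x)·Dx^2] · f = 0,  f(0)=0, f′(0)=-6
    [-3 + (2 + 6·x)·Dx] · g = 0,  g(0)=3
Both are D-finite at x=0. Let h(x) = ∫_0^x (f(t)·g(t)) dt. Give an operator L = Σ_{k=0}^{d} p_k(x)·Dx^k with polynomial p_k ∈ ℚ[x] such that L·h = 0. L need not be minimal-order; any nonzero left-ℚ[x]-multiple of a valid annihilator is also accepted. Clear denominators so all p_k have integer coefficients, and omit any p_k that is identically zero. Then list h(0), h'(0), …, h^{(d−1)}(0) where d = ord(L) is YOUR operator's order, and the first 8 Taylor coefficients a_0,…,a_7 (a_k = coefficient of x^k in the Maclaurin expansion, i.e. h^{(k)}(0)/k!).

L = (15 + 18·x)·Dx + (-4 - 12·x)·Dx^2 + (4 + 32·x + 84·x^2 + 72·x^3)·Dx^3  (order 3).
h: a_k = 0, 0, -9, -3, 93/16, -81/8, 11811/640, -158691/4480, …
ICs: h(0) = 0, h′(0) = 0, h′′(0) = -18.

f: a_k = 0, -6, 6, -8, 12, -96/5, 32, -384/7, …
g: a_k = 3, 9/2, -27/8, 81/16, -1215/128, 5103/256, -45927/1024, 216513/2048, …
h₀=f·g: eliminate ⇒ L₀, order ≤ 2·1.
∫: right-multiply L₀ by Dx.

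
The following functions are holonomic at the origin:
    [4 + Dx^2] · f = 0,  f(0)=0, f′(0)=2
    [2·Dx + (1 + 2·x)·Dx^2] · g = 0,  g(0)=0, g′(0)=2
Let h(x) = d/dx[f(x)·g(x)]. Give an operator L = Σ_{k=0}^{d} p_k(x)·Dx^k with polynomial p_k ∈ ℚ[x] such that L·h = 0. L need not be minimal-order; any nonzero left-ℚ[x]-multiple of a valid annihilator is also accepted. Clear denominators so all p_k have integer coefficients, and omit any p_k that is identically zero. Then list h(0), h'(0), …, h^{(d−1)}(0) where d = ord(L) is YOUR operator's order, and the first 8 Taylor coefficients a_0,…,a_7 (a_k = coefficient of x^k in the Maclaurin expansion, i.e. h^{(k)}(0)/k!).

L = (-400 - 1408·x - 2688·x^2 + 1536·x^3 + 11008·x^4 + 12288·x^5 + 4096·x^6) + (-192 - 512·x + 640·x^2 + 3840·x^3 + 5120·x^4 + 2048·x^5)·Dx + (-112 - 352·x - 224·x^2 + 2304·x^3 + 6272·x^4 + 6144·x^5 + 2048·x^6)·Dx^2 + (-48 - 128·x + 160·x^2 + 960·x^3 + 1280·x^4 + 512·x^5)·Dx^3 + (-3 + 112·x^2 + 480·x^3 + 880·x^4 + 768·x^5 + 256·x^6)·Dx^4  (order 4).
h: a_k = 0, 8, -12, 32/3, -80/3, 176/3, -1736/15, 14464/63, …
ICs: h(0) = 0, h′(0) = 8, h′′(0) = -24, h′′′(0) = 64.

f: a_k = 0, 2, 0, -4/3, 0, 4/15, 0, -8/315, …
g: a_k = 0, 2, -2, 8/3, -4, 32/5, -32/3, 128/7, …
Product ⇒ symmetric product L₀, ord ≤ 4.
Derive L from L₀ (diff closure).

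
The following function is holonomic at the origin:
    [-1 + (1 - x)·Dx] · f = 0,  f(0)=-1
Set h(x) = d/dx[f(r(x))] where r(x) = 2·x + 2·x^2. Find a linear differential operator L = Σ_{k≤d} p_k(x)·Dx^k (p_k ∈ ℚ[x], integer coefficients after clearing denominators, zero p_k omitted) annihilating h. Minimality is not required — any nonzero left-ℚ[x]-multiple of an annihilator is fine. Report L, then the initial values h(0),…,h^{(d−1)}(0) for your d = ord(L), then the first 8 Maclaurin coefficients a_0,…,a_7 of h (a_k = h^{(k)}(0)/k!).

L = (6 + 12·x + 12·x^2) + (-1 + 6·x^2 + 4·x^3)·Dx  (order 1).
h: a_k = -2, -12, -48, -176, -600, -1968, -6272, -19584, …
ICs: h(0) = -2.

f: a_k = -1, -1, -1, -1, -1, -1, -1, -1, …
h₀=f(r): pull back L_f along r ⇒ L₀.
Differentiate: ansatz ord ≤ ord L₀ ⇒ L.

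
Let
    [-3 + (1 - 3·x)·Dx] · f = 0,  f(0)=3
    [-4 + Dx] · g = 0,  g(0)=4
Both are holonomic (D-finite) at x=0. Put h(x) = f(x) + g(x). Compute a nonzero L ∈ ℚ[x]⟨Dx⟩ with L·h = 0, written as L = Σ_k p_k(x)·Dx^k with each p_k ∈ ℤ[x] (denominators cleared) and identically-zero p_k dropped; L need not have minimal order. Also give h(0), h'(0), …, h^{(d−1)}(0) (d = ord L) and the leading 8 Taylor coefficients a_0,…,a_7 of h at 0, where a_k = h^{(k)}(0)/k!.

f: a_k = 3, 9, 27, 81, 243, 729, 2187, 6561, …
g: a_k = 4, 16, 32, 128/3, 128/3, 512/15, 1024/45, 4096/315, …
Sum ⇒ L₀ = lclm(L_f,L_g) in ℚ(x)⟨Dx⟩.
L = (-24 - 144·x) + (2 + 96·x - 144·x^2)·Dx + (1 - 15·x + 36·x^2)·Dx^2  (order 2).
h: a_k = 7, 25, 59, 371/3, 857/3, 11447/15, 99439/45, 2070811/315, …
ICs: h(0) = 7, h′(0) = 25.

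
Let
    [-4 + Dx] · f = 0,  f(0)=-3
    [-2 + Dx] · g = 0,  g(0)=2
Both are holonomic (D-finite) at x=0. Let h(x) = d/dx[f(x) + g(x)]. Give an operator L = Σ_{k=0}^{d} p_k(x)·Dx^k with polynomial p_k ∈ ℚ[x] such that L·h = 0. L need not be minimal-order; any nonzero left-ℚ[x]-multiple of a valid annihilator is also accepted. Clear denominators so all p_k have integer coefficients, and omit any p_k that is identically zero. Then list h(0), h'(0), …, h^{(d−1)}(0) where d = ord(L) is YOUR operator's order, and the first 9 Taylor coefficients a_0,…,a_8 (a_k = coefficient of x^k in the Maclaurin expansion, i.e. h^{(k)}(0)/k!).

L = 8 - 6·Dx + Dx^2  (order 2).
h: a_k = -8, -40, -88, -368/3, -376/3, -304/3, -3056/45, -12256/315, -6136/315, …
ICs: h(0) = -8, h′(0) = -40.

f: a_k = -3, -12, -24, -32, -32, -128/5, -256/15, -1024/105, -512/105, …
g: a_k = 2, 4, 4, 8/3, 4/3, 8/15, 8/45, 16/315, 4/315, …
h₀=f+g: left-lcm gives L₀, ord ≤ 2.
Differentiate: ansatz ord ≤ ord L₀ ⇒ L.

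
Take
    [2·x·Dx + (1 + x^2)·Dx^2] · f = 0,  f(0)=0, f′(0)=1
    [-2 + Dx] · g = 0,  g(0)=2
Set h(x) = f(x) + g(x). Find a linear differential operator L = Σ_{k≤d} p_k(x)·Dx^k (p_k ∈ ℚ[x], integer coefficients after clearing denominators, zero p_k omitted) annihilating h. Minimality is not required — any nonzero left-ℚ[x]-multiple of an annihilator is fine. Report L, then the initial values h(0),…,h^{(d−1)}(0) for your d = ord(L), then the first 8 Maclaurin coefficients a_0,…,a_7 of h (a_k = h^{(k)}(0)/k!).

f: a_k = 0, 1, 0, -1/3, 0, 1/5, 0, -1/7, …
g: a_k = 2, 4, 4, 8/3, 4/3, 8/15, 8/45, 16/315, …
L₀ := lclm(L_f,L_g); ord L₀ ≤ 2+1.
L = (2 - 4·x - 6·x^2 - 4·x^3)·Dx + (-3 - x^2 - 2·x^4)·Dx^2 + (1 + x + 2·x^2 + x^3 + x^4)·Dx^3  (order 3).
h: a_k = 2, 5, 4, 7/3, 4/3, 11/15, 8/45, -29/315, …
ICs: h(0) = 2, h′(0) = 5, h′′(0) = 8.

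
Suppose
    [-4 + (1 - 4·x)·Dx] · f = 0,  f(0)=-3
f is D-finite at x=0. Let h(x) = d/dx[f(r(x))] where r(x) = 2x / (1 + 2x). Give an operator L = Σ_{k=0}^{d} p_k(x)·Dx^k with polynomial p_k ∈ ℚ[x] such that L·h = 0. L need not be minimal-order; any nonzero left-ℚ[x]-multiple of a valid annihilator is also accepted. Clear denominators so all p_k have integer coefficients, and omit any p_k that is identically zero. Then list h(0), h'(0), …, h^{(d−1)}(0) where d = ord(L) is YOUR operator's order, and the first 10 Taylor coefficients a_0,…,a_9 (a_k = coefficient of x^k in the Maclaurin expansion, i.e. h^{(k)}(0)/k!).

f: a_k = -3, -12, -48, -192, -768, -3072, -12288, -49152, -196608, -786432, …
h₀=f(r): pull back L_f along r ⇒ L₀.
Derive L from L₀ (diff closure).
L = 12 + (-1 + 6·x)·Dx  (order 1).
h: a_k = -24, -288, -2592, -20736, -155520, -1119744, -7838208, -53747712, -362797056, -2418647040, …
ICs: h(0) = -24.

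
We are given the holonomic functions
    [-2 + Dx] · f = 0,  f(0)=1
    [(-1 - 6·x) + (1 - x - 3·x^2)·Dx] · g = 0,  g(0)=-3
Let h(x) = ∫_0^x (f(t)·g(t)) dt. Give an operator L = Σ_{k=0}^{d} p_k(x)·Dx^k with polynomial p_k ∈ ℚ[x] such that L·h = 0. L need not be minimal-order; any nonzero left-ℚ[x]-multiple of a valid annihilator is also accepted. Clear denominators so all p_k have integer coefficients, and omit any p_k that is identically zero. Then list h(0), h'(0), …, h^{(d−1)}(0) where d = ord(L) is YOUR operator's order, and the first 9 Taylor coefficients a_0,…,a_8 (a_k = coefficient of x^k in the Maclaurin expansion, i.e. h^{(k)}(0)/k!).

L = (3 + 4·x - 6·x^2)·Dx + (-1 + x + 3·x^2)·Dx^2  (order 2).
h: a_k = 0, -3, -9/2, -8, -55/4, -129/5, -737/15, -10231/105, -54829/280, …
ICs: h(0) = 0, h′(0) = -3.

f: a_k = 1, 2, 2, 4/3, 2/3, 4/15, 4/45, 8/315, 2/315, …
g: a_k = -3, -3, -12, -21, -57, -120, -291, -651, -1524, …
L₀ := L_f ⊗_s L_g (sym. prod.), ord ≤ 1.
h=∫₀ˣh₀: take L = L₀·Dx.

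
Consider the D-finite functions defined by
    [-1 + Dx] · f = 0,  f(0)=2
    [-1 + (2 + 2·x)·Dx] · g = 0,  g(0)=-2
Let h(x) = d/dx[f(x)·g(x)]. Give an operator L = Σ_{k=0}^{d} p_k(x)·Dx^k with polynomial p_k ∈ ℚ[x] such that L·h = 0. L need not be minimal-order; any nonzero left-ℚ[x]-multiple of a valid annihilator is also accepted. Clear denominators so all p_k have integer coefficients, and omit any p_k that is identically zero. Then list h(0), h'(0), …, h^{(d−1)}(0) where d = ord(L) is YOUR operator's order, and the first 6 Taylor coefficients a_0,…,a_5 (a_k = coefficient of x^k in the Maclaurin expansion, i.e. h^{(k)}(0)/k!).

L = (7 + 12·x + 4·x^2) + (-6 - 10·x - 4·x^2)·Dx  (order 1).
h: a_k = -6, -7, -17/4, -11/8, -107/192, 89/1920, …
ICs: h(0) = -6.

f: a_k = 2, 2, 1, 1/3, 1/12, 1/60, …
g: a_k = -2, -1, 1/4, -1/8, 5/64, -7/128, …
Product ⇒ symmetric product L₀, ord ≤ 1.
h=h₀': d/dx-closure on L₀ ⇒ L.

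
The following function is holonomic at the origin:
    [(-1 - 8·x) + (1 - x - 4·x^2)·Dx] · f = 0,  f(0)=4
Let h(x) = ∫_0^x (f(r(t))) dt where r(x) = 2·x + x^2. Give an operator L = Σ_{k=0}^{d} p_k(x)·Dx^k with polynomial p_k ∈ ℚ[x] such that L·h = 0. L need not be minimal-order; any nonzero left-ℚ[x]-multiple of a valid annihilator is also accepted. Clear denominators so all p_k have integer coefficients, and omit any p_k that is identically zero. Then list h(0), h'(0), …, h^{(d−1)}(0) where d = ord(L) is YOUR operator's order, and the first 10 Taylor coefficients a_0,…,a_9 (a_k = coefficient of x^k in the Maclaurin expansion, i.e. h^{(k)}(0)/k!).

L = (2 + 34·x + 48·x^2 + 16·x^3)·Dx + (-1 + 2·x + 17·x^2 + 16·x^3 + 4·x^4)·Dx^2  (order 2).
h: a_k = 0, 4, 4, 28, 92, 2308/5, 6124/3, 69956/7, 48316, 2167508/9, …
ICs: h(0) = 0, h′(0) = 4.

f: a_k = 4, 4, 20, 36, 116, 260, 724, 1764, 4660, 11716, …
f∘r: x↦r, Dx↦Dx/r' in L_f ⇒ L₀.
h=∫h₀ ⇒ L = L₀·Dx.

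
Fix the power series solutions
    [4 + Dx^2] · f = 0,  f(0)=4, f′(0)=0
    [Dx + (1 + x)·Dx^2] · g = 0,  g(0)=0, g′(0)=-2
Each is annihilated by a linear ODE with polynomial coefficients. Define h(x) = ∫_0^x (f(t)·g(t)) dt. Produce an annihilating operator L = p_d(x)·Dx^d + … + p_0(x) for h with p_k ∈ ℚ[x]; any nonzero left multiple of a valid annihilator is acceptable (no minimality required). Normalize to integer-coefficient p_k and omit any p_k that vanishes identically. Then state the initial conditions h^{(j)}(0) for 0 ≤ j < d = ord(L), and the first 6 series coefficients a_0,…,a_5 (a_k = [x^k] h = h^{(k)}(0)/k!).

f: a_k = 4, 0, -8, 0, 8/3, 0, …
g: a_k = 0, -2, 1, -2/3, 1/2, -2/5, …
L₀ := L_f ⊗_s L_g (sym. prod.), ord ≤ 4.
h=∫₀ˣh₀: take L = L₀·Dx.
L = (168 + 864·x + 1456·x^2 + 1024·x^3 + 256·x^4)·Dx + (112 + 368·x + 384·x^2 + 128·x^3)·Dx^2 + (102 + 464·x + 744·x^2 + 512·x^3 + 128·x^4)·Dx^3 + (28 + 92·x + 96·x^2 + 32·x^3)·Dx^4 + (15 + 62·x + 95·x^2 + 64·x^3 + 16·x^4)·Dx^5  (order 5).
h: a_k = 0, 0, -4, 4/3, 10/3, -6/5, …
ICs: h(0) = 0, h′(0) = 0, h′′(0) = -8, h′′′(0) = 8, h′′′′(0) = 80.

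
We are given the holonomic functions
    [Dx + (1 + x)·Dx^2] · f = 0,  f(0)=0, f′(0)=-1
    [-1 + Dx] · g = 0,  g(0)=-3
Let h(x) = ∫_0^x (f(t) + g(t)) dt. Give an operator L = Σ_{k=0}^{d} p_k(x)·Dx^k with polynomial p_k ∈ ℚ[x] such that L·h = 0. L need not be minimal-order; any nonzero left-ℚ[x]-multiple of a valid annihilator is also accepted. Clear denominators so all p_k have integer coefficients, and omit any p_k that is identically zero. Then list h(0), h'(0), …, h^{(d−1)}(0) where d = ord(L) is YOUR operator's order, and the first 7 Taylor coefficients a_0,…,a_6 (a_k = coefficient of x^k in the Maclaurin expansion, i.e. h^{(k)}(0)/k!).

L = (-3 - x)·Dx^2 + (1 - 2·x - x^2)·Dx^3 + (2 + 3·x + x^2)·Dx^4  (order 4).
h: a_k = 0, -3, -2, -1/3, -5/24, 1/40, -3/80, …
ICs: h(0) = 0, h′(0) = -3, h′′(0) = -4, h′′′(0) = -2.

f: a_k = 0, -1, 1/2, -1/3, 1/4, -1/5, 1/6, …
g: a_k = -3, -3, -3/2, -1/2, -1/8, -1/40, -1/240, …
h₀=f+g: left-lcm gives L₀, ord ≤ 3.
h=∫₀ˣh₀: take L = L₀·Dx.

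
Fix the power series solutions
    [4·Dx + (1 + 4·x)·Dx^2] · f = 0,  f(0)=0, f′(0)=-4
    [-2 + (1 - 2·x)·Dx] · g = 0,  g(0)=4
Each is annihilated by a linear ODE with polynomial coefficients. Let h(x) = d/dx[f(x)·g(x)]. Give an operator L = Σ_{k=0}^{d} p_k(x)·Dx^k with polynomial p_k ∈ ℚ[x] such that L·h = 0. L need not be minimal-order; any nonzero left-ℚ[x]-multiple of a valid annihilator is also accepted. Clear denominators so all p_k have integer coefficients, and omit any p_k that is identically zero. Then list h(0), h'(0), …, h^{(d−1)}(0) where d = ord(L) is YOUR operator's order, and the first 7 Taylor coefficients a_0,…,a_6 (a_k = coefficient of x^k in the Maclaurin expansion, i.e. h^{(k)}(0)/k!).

f: a_k = 0, -4, 8, -64/3, 64, -1024/5, 2048/3, …
g: a_k = 4, 8, 16, 32, 64, 128, 256, …
f·g: L₀ = L_f ⊗_s L_g, ord ≤ 2·1.
h₀' ⇒ L via d/dx closure of L₀.
L = 32 + (-2 + 40·x)·Dx + (-1 - 2·x + 8·x^2)·Dx^2  (order 2).
h: a_k = -16, 0, -256, 1024/3, -9728/3, 43008/5, -227328/5, …
ICs: h(0) = -16, h′(0) = 0.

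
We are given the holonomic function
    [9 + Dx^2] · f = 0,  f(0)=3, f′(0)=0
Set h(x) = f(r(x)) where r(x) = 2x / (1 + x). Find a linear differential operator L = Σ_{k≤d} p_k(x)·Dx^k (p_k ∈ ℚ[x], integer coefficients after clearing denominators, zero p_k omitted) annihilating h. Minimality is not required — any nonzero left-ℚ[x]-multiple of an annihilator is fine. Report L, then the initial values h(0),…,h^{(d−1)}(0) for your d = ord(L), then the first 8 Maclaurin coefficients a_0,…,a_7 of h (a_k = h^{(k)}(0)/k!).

L = 36 + (2 + 6·x + 6·x^2 + 2·x^3)·Dx + (1 + 4·x + 6·x^2 + 4·x^3 + x^4)·Dx^2  (order 2).
h: a_k = 3, 0, -54, 108, 0, -432, 5778/5, -8748/5, …
ICs: h(0) = 3, h′(0) = 0.

f: a_k = 3, 0, -27/2, 0, 81/8, 0, -243/80, 0, …
L₀ from L_f via x↦r, Dx↦r'^{-1}Dx.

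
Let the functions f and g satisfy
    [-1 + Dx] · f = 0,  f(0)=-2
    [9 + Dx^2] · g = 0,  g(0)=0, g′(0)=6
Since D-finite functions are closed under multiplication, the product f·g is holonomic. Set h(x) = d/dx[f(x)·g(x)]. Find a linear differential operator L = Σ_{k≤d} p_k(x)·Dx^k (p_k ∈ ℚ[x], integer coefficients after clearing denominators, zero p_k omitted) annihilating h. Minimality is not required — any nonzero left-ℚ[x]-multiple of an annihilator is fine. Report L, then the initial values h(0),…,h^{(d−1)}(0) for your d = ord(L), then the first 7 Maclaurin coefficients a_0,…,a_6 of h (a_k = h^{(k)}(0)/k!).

L = 10 - 2·Dx + Dx^2  (order 2).
h: a_k = -12, -24, 36, 64, 2, -156/5, -166/15, …
ICs: h(0) = -12, h′(0) = -24.

f: a_k = -2, -2, -1, -1/3, -1/12, -1/60, -1/360, …
g: a_k = 0, 6, 0, -9, 0, 81/20, 0, …
f·g: L₀ = L_f ⊗_s L_g, ord ≤ 1·2.
Differentiate: ansatz ord ≤ ord L₀ ⇒ L.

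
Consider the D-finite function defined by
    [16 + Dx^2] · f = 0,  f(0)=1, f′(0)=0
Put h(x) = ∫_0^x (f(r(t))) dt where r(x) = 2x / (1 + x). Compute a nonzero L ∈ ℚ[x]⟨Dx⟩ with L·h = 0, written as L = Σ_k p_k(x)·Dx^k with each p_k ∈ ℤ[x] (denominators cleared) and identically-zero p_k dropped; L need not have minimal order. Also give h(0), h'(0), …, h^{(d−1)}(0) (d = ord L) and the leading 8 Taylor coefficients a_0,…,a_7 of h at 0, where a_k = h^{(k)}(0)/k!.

f: a_k = 1, 0, -8, 0, 32/3, 0, -256/45, 0, …
h₀=f(r): pull back L_f along r ⇒ L₀.
h=∫₀ˣh₀: take L = L₀·Dx.
L = 64·Dx + (2 + 6·x + 6·x^2 + 2·x^3)·Dx^2 + (1 + 4·x + 6·x^2 + 4·x^3 + x^4)·Dx^3  (order 3).
h: a_k = 0, 1, 0, -32/3, 16, 224/15, -832/9, 53216/315, …
ICs: h(0) = 0, h′(0) = 1, h′′(0) = 0.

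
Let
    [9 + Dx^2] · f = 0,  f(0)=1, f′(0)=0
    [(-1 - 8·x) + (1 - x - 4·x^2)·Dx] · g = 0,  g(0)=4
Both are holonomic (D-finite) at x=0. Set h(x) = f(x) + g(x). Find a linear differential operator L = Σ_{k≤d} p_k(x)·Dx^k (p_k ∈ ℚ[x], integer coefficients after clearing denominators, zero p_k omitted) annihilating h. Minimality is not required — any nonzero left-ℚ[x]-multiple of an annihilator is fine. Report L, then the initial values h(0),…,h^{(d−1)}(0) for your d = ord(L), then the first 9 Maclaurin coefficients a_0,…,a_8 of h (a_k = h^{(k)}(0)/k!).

L = (-567 - 4806·x - 3321·x^2 - 9936·x^3 - 6480·x^4 - 10368·x^5) + (171 - 117·x - 441·x^2 + 135·x^3 - 540·x^4 - 3888·x^5 - 5184·x^6)·Dx + (-63 - 534·x - 369·x^2 - 1104·x^3 - 720·x^4 - 1152·x^5)·Dx^2 + (19 - 13·x - 49·x^2 + 15·x^3 - 60·x^4 - 432·x^5 - 576·x^6)·Dx^3  (order 3).
h: a_k = 5, 4, 31/2, 36, 955/8, 260, 57839/80, 1764, 20877529/4480, …
ICs: h(0) = 5, h′(0) = 4, h′′(0) = 31.

f: a_k = 1, 0, -9/2, 0, 27/8, 0, -81/80, 0, 729/4480, …
g: a_k = 4, 4, 20, 36, 116, 260, 724, 1764, 4660, …
Weyl lclm of L_f,L_g ⇒ L₀ (ord ≤ 3).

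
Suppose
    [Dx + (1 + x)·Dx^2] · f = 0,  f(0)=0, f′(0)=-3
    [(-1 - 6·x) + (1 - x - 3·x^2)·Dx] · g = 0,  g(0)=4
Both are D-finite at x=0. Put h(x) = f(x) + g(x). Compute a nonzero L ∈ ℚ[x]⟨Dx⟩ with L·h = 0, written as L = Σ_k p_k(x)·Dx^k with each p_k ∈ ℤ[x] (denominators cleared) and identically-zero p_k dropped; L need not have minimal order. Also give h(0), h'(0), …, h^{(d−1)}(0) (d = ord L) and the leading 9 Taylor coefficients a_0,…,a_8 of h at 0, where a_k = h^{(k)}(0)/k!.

L = (-58 - 350·x - 636·x^2 - 756·x^3 - 324·x^4)·Dx + (-40 - 364·x - 976·x^2 - 1632·x^3 - 1530·x^4 - 540·x^5)·Dx^2 + (9 + 31·x + 27·x^2 - 115·x^3 - 345·x^4 - 333·x^5 - 108·x^6)·Dx^3  (order 3).
h: a_k = 4, 1, 35/2, 27, 307/4, 797/5, 777/2, 6073/7, 16259/8, …
ICs: h(0) = 4, h′(0) = 1, h′′(0) = 35.

f: a_k = 0, -3, 3/2, -1, 3/4, -3/5, 1/2, -3/7, 3/8, …
g: a_k = 4, 4, 16, 28, 76, 160, 388, 868, 2032, …
h₀=f+g: left-lcm gives L₀, ord ≤ 3.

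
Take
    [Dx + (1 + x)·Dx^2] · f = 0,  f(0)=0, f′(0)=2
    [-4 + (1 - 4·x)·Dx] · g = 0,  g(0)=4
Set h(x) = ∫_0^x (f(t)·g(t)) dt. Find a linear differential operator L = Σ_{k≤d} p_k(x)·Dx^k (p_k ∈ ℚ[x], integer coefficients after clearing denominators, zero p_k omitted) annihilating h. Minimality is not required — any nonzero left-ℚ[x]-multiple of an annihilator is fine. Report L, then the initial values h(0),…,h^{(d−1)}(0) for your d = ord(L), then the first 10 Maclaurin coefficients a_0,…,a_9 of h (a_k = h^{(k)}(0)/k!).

L = 4·Dx + (7 + 12·x)·Dx^2 + (-1 + 3·x + 4·x^2)·Dx^3  (order 3).
h: a_k = 0, 0, 4, 28/3, 86/3, 274/3, 13712/45, 15668/15, 383881/105, 12284087/945, …
ICs: h(0) = 0, h′(0) = 0, h′′(0) = 8.

f: a_k = 0, 2, -1, 2/3, -1/2, 2/5, -1/3, 2/7, -1/4, 2/9, …
g: a_k = 4, 16, 64, 256, 1024, 4096, 16384, 65536, 262144, 1048576, …
f·g: L₀ = L_f ⊗_s L_g, ord ≤ 2·1.
Integrate: L := L₀·Dx.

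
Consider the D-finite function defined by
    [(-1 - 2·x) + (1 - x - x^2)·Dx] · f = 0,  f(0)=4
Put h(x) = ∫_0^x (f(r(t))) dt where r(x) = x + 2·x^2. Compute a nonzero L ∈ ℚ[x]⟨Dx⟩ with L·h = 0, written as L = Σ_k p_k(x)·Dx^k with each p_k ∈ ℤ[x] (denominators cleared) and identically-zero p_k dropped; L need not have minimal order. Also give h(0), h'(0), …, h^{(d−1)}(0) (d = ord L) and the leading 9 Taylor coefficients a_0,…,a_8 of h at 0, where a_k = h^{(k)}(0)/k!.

L = (1 + 6·x + 12·x^2 + 16·x^3)·Dx + (-1 + x + 3·x^2 + 4·x^3 + 4·x^4)·Dx^2  (order 2).
h: a_k = 0, 4, 2, 16/3, 11, 124/5, 56, 948/7, 657/2, …
ICs: h(0) = 0, h′(0) = 4.

f: a_k = 4, 4, 8, 12, 20, 32, 52, 84, 136, …
Change of var in L_f (x↦r) gives L₀.
Integrate: L := L₀·Dx.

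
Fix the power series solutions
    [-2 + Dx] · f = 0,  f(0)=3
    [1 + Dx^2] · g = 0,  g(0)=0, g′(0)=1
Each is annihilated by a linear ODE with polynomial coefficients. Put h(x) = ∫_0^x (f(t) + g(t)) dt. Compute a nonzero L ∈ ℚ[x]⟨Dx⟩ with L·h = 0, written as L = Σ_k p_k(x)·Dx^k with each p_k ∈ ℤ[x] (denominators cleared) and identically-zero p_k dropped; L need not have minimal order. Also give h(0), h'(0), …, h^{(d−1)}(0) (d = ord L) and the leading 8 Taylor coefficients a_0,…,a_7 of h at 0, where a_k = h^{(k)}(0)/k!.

f: a_k = 3, 6, 6, 4, 2, 4/5, 4/15, 8/105, …
g: a_k = 0, 1, 0, -1/6, 0, 1/120, 0, -1/5040, …
h₀=f+g: left-lcm gives L₀, ord ≤ 3.
h=∫₀ˣh₀: take L = L₀·Dx.
L = -2·Dx + Dx^2 - 2·Dx^3 + Dx^4  (order 4).
h: a_k = 0, 3, 7/2, 2, 23/24, 2/5, 97/720, 4/105, …
ICs: h(0) = 0, h′(0) = 3, h′′(0) = 7, h′′′(0) = 12.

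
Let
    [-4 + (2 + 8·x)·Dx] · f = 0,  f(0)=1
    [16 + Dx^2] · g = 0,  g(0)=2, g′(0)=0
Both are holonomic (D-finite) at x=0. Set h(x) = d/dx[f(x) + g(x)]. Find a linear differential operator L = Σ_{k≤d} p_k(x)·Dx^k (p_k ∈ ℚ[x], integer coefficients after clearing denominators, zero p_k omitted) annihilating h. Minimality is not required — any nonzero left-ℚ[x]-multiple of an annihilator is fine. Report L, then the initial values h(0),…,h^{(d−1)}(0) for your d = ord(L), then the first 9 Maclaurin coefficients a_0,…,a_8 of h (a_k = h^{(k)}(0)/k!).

f: a_k = 1, 2, -2, 4, -10, 28, -84, 264, -858, …
g: a_k = 2, 0, -16, 0, 64/3, 0, -512/45, 0, 1024/315, …
f+g: L₀ = lclm(L_f,L_g), ord ≤ 1+2.
h₀' ⇒ L via d/dx closure of L₀.
L = (-608 - 1024·x - 2048·x^2) + (-112 - 960·x - 3072·x^2 - 4096·x^3)·Dx + (-38 - 64·x - 128·x^2)·Dx^2 + (-7 - 60·x - 192·x^2 - 256·x^3)·Dx^3  (order 3).
h: a_k = 2, -36, 12, 136/3, 140, -8584/15, 1848, -2153968/315, 25740, …
ICs: h(0) = 2, h′(0) = -36, h′′(0) = 24.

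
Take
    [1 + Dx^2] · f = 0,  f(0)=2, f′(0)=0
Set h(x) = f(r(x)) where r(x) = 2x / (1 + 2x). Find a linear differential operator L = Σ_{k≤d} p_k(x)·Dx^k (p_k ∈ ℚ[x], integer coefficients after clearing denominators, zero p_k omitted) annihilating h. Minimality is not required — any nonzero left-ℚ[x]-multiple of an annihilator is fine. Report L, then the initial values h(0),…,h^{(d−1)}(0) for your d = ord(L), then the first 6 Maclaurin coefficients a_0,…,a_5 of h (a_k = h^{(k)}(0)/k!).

L = 4 + (4 + 24·x + 48·x^2 + 32·x^3)·Dx + (1 + 8·x + 24·x^2 + 32·x^3 + 16·x^4)·Dx^2  (order 2).
h: a_k = 2, 0, -4, 16, -140/3, 352/3, …
ICs: h(0) = 2, h′(0) = 0.

f: a_k = 2, 0, -1, 0, 1/12, 0, …
h₀=f(r): pull back L_f along r ⇒ L₀.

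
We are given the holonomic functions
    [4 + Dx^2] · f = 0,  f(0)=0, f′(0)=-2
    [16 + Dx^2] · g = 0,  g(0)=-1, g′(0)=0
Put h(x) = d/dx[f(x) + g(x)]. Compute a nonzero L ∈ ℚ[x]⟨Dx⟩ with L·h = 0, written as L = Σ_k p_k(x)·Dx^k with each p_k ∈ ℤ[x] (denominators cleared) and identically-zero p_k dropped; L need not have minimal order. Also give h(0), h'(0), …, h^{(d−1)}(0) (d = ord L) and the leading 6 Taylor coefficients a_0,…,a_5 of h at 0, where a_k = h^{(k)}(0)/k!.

f: a_k = 0, -2, 0, 4/3, 0, -4/15, …
g: a_k = -1, 0, 8, 0, -32/3, 0, …
h₀=f+g: left-lcm gives L₀, ord ≤ 4.
Derive L from L₀ (diff closure).
L = 64 + 20·Dx^2 + Dx^4  (order 4).
h: a_k = -2, 16, 4, -128/3, -4/3, 512/15, …
ICs: h(0) = -2, h′(0) = 16, h′′(0) = 8, h′′′(0) = -256.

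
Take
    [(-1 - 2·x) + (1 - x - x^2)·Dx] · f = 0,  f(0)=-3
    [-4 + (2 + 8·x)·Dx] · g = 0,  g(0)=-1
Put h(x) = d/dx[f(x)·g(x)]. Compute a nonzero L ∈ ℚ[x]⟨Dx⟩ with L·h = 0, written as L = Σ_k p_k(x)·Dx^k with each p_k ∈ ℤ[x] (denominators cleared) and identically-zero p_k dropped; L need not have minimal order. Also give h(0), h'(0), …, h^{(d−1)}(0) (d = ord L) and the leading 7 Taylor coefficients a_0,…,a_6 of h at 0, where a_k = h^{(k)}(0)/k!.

L = (4 + 66·x + 126·x^2 + 80·x^3 + 60·x^4) + (-3 - 13·x - 3·x^2 + 14·x^3 + 46·x^4 + 24·x^5)·Dx  (order 1).
h: a_k = 9, 12, 81, 12, 570, -810, 5397, …
ICs: h(0) = 9.

f: a_k = -3, -3, -6, -9, -15, -24, -39, …
g: a_k = -1, -2, 2, -4, 10, -28, 84, …
L₀ := L_f ⊗_s L_g (sym. prod.), ord ≤ 1.
h₀' ⇒ L via d/dx closure of L₀.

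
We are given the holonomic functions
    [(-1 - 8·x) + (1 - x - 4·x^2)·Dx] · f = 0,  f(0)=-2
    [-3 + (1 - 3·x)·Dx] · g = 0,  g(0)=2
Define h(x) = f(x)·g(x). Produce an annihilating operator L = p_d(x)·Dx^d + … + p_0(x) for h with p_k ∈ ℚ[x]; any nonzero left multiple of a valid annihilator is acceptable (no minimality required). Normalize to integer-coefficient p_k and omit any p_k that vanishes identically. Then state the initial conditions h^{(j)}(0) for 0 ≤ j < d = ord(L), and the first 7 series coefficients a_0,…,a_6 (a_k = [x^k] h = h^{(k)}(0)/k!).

f: a_k = -2, -2, -10, -18, -58, -130, -362, …
g: a_k = 2, 6, 18, 54, 162, 486, 1458, …
Sym-product of L_f,L_g gives L₀ (≤ ord 1).
L = (-4 - 2·x + 36·x^2) + (1 - 4·x - x^2 + 12·x^3)·Dx  (order 1).
h: a_k = -4, -16, -68, -240, -836, -2768, -9028, …
ICs: h(0) = -4.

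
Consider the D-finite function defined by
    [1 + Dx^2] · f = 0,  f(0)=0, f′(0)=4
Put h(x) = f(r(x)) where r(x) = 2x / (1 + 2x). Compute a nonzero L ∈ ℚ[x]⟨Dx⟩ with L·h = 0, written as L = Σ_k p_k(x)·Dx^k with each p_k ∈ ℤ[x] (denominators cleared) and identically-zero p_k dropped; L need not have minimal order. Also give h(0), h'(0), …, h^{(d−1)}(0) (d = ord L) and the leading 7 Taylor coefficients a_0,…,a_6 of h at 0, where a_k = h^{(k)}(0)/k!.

f: a_k = 0, 4, 0, -2/3, 0, 1/30, 0, …
h₀=f(r): pull back L_f along r ⇒ L₀.
L = 4 + (4 + 24·x + 48·x^2 + 32·x^3)·Dx + (1 + 8·x + 24·x^2 + 32·x^3 + 16·x^4)·Dx^2  (order 2).
h: a_k = 0, 8, -16, 80/3, -32, 16/15, 160, …
ICs: h(0) = 0, h′(0) = 8.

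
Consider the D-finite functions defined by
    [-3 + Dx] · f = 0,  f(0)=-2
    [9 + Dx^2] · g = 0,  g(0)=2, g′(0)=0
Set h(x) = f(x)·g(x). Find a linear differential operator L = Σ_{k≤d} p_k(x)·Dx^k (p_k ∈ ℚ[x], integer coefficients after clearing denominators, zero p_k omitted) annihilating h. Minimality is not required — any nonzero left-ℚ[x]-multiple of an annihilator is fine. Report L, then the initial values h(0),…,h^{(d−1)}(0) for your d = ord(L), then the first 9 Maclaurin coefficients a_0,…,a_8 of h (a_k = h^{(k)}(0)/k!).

L = 18 - 6·Dx + Dx^2  (order 2).
h: a_k = -4, -12, 0, 36, 54, 162/5, 0, -486/35, -729/70, …
ICs: h(0) = -4, h′(0) = -12.

f: a_k = -2, -6, -9, -9, -27/4, -81/20, -81/40, -243/280, -729/2240, …
g: a_k = 2, 0, -9, 0, 27/4, 0, -81/40, 0, 729/2240, …
h₀=f·g: eliminate ⇒ L₀, order ≤ 1·2.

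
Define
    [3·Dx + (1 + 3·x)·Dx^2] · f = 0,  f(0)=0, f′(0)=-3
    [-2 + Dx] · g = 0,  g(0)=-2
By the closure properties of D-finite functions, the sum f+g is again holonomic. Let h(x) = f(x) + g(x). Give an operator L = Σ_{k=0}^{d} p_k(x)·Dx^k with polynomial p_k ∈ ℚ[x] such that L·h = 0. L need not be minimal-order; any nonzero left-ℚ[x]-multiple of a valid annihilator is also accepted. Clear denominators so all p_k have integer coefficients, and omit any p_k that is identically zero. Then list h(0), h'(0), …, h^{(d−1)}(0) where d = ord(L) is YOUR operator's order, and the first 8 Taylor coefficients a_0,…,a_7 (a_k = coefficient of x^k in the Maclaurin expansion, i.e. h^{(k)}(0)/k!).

f: a_k = 0, -3, 9/2, -9, 81/4, -243/5, 243/2, -2187/7, …
g: a_k = -2, -4, -4, -8/3, -4/3, -8/15, -8/45, -16/315, …
f+g: L₀ = lclm(L_f,L_g), ord ≤ 2+1.
L = (-48 - 36·x)·Dx + (14 - 24·x - 36·x^2)·Dx^2 + (5 + 21·x + 18·x^2)·Dx^3  (order 3).
h: a_k = -2, -7, 1/2, -35/3, 227/12, -737/15, 10919/90, -98431/315, …
ICs: h(0) = -2, h′(0) = -7, h′′(0) = 1.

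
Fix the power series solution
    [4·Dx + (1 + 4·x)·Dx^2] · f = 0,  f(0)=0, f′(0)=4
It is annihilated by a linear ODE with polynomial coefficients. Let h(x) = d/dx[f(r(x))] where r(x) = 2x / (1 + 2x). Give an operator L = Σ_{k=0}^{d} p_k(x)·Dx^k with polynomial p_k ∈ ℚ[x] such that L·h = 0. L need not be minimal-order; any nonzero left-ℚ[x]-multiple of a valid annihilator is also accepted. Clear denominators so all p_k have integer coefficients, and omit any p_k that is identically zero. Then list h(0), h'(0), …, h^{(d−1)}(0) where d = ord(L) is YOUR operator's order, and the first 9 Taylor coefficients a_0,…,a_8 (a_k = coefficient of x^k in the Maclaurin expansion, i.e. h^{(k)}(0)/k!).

f: a_k = 0, 4, -8, 64/3, -64, 1024/5, -2048/3, 16384/7, -8192, …
f∘r: x↦r, Dx↦Dx/r' in L_f ⇒ L₀.
h=h₀': d/dx-closure on L₀ ⇒ L.
L = (12 + 40·x) + (1 + 12·x + 20·x^2)·Dx  (order 1).
h: a_k = 8, -96, 992, -9984, 99968, -999936, 9999872, -99999744, 999999488, …
ICs: h(0) = 8.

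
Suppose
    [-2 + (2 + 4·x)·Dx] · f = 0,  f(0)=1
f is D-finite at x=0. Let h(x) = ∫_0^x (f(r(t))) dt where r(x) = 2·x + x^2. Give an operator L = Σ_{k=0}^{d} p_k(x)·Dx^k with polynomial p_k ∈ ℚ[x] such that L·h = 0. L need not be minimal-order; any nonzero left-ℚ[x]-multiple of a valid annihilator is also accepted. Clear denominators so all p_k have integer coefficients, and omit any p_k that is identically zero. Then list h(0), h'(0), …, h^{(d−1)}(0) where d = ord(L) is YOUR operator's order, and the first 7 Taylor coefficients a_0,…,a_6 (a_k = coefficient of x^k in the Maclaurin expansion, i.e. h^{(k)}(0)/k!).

f: a_k = 1, 1, -1/2, 1/2, -5/8, 7/8, -21/16, …
Change of var in L_f (x↦r) gives L₀.
Integrate: L := L₀·Dx.
L = (-2 - 2·x)·Dx + (1 + 4·x + 2·x^2)·Dx^2  (order 2).
h: a_k = 0, 1, 1, -1/3, 1/2, -9/10, 11/6, …
ICs: h(0) = 0, h′(0) = 1.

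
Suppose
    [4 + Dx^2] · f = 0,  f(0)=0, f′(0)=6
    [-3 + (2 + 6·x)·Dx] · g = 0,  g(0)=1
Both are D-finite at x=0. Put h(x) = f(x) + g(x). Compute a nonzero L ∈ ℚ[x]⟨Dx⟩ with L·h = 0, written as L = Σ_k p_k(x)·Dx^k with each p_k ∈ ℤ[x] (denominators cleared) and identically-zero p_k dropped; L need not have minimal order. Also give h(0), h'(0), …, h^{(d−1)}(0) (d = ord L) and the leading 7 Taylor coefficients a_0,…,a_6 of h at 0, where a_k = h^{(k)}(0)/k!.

L = (-516 - 1152·x - 1728·x^2) + (56 + 936·x + 3456·x^2 + 3456·x^3)·Dx + (-129 - 288·x - 432·x^2)·Dx^2 + (14 + 234·x + 864·x^2 + 864·x^3)·Dx^3  (order 3).
h: a_k = 1, 15/2, -9/8, -37/16, -405/128, 9529/1280, -15309/1024, …
ICs: h(0) = 1, h′(0) = 15/2, h′′(0) = -9/4.

f: a_k = 0, 6, 0, -4, 0, 4/5, 0, …
g: a_k = 1, 3/2, -9/8, 27/16, -405/128, 1701/256, -15309/1024, …
f+g: L₀ = lclm(L_f,L_g), ord ≤ 2+1.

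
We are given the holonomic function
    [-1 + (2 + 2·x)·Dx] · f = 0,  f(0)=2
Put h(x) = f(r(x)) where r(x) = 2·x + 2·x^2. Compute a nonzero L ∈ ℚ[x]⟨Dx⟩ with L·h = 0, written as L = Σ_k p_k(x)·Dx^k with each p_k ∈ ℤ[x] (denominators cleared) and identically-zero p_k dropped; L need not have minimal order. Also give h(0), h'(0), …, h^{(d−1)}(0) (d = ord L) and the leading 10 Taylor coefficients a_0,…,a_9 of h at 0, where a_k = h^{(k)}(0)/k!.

f: a_k = 2, 1, -1/4, 1/8, -5/64, 7/128, -21/512, 33/1024, -429/16384, 715/32768, …
f∘r: x↦r, Dx↦Dx/r' in L_f ⇒ L₀.
L = (-1 - 2·x) + (1 + 2·x + 2·x^2)·Dx  (order 1).
h: a_k = 2, 2, 1, -1, 3/4, -1/4, -3/8, 7/8, -61/64, 27/64, …
ICs: h(0) = 2.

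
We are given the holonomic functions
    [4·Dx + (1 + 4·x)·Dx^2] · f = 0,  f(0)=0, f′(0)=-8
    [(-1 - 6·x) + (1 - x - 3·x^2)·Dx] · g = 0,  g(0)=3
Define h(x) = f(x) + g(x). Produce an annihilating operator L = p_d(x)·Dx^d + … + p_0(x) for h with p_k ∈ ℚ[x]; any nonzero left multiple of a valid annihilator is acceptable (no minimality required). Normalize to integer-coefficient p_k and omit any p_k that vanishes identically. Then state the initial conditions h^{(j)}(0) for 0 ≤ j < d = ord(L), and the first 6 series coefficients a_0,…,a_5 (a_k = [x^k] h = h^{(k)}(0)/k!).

L = (-212 - 1072·x - 3144·x^2 - 2160·x^3 - 2592·x^4)·Dx + (-5 - 248·x - 1922·x^2 - 4308·x^3 - 4464·x^4 - 4320·x^5)·Dx^2 + (6 + 53·x + 108·x^2 - 110·x^3 - 519·x^4 - 1044·x^5 - 864·x^6)·Dx^3  (order 3).
h: a_k = 3, -5, 28, -65/3, 185, -1448/5, …
ICs: h(0) = 3, h′(0) = -5, h′′(0) = 56.

f: a_k = 0, -8, 16, -128/3, 128, -2048/5, …
g: a_k = 3, 3, 12, 21, 57, 120, …
Sum ⇒ L₀ = lclm(L_f,L_g) in ℚ(x)⟨Dx⟩.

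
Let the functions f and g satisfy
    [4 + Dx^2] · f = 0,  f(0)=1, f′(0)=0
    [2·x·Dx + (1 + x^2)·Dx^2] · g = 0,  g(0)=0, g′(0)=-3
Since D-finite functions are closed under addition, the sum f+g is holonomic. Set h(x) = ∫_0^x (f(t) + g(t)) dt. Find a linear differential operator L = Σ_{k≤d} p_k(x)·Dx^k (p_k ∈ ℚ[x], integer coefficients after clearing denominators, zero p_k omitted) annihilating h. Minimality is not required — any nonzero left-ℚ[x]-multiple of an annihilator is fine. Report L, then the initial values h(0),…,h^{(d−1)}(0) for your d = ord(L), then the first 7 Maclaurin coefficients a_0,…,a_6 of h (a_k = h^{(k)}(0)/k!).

f: a_k = 1, 0, -2, 0, 2/3, 0, -4/45, …
g: a_k = 0, -3, 0, 1, 0, -3/5, 0, …
L₀ := lclm(L_f,L_g); ord L₀ ≤ 2+2.
h=∫h₀ ⇒ L = L₀·Dx.
L = (-32·x + 80·x^3 + 16·x^5)·Dx^2 + (4 + 32·x^2 + 36·x^4 + 8·x^6)·Dx^3 + (-8·x + 20·x^3 + 4·x^5)·Dx^4 + (1 + 8·x^2 + 9·x^4 + 2·x^6)·Dx^5  (order 5).
h: a_k = 0, 1, -3/2, -2/3, 1/4, 2/15, -1/10, …
ICs: h(0) = 0, h′(0) = 1, h′′(0) = -3, h′′′(0) = -4, h′′′′(0) = 6.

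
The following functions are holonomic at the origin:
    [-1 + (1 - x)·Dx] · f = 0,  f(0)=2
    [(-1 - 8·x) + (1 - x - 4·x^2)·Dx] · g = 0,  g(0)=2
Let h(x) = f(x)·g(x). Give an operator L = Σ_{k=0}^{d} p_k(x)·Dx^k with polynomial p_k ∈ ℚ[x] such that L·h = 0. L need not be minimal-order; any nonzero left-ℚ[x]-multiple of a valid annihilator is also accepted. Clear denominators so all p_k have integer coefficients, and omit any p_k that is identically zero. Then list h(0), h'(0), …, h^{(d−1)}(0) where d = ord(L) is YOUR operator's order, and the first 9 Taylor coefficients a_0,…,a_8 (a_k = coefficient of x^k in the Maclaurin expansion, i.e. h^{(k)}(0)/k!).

f: a_k = 2, 2, 2, 2, 2, 2, 2, 2, 2, …
g: a_k = 2, 2, 10, 18, 58, 130, 362, 882, 2330, …
Product ⇒ symmetric product L₀, ord ≤ 1.
L = (-2 - 6·x + 12·x^2) + (1 - 2·x - 3·x^2 + 4·x^3)·Dx  (order 1).
h: a_k = 4, 8, 28, 64, 180, 440, 1164, 2928, 7588, …
ICs: h(0) = 4.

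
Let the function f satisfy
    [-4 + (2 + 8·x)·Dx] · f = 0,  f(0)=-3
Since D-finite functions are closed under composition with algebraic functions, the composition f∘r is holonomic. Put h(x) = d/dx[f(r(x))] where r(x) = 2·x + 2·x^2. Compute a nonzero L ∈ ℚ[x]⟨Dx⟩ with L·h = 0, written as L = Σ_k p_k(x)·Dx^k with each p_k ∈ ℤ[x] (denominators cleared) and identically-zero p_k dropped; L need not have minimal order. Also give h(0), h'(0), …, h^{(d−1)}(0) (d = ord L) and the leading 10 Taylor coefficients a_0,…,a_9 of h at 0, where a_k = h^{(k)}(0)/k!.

f: a_k = -3, -6, 6, -12, 30, -84, 252, -792, 2574, -8580, …
Substitute x→r, Dx→(1/r')Dx; clear ⇒ L₀.
Differentiate: ansatz ord ≤ ord L₀ ⇒ L.
L = -2 + (-1 - 10·x - 24·x^2 - 16·x^3)·Dx  (order 1).
h: a_k = -12, 24, -144, 864, -5280, 32832, -206976, 1318656, -8470656, 54769920, …
ICs: h(0) = -12.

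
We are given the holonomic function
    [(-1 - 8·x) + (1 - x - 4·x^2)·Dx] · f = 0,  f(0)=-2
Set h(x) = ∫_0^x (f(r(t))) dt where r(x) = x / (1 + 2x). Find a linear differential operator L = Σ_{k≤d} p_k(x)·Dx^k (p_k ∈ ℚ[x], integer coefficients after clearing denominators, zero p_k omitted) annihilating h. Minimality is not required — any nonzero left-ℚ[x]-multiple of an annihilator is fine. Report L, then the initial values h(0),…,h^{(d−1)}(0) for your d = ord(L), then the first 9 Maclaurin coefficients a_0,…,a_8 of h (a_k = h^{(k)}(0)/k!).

L = (1 + 10·x)·Dx + (-1 - 5·x - 4·x^2 + 4·x^3)·Dx^2  (order 2).
h: a_k = 0, -2, -1, -2, 7/2, -54/5, 95/3, -678/7, 1207/4, …
ICs: h(0) = 0, h′(0) = -2.

f: a_k = -2, -2, -10, -18, -58, -130, -362, -882, -2330, …
Substitute x→r, Dx→(1/r')Dx; clear ⇒ L₀.
Integrate: L := L₀·Dx.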